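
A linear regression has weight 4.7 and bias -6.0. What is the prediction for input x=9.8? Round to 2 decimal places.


y = 4.7 * 9.8 + (-6.0)
= 46.06 + (-6.0)
= 40.06

40.06


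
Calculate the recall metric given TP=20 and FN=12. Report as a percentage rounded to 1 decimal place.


Recall = TP / (TP + FN) * 100
= 20 / (20 + 12)
= 20 / 32
= 0.625
= 62.5%

62.5


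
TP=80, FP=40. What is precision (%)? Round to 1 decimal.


Precision = TP / (TP + FP) * 100
= 80 / (80 + 40)
= 80 / 120
= 0.6667
= 66.7%

66.7


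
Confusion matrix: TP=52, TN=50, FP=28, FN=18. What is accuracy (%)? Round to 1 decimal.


Accuracy = (TP + TN) / (TP + TN + FP + FN) * 100
= (52 + 50) / (52 + 50 + 28 + 18)
= 102 / 148
= 0.6892
= 68.9%

68.9


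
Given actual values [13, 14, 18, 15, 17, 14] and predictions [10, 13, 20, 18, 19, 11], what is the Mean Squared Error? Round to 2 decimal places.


Differences: [3, 1, -2, -3, -2, 3]
Squared errors: [9, 1, 4, 9, 4, 9]
Sum of squared errors = 36
MSE = 36 / 6 = 6.00

6.00


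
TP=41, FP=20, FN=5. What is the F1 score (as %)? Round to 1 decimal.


Precision = TP / (TP + FP) = 41 / 61 = 0.6721
Recall = TP / (TP + FN) = 41 / 46 = 0.8913
F1 = 2 * P * R / (P + R)
= 2 * 0.6721 * 0.8913 / (0.6721 + 0.8913)
= 1.1981 / 1.5634
= 0.7664
As percentage: 76.6%

76.6


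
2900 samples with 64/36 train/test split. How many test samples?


Train samples = 2900 * 64% = 1856
Test samples = 2900 - 1856
= 1044

1044


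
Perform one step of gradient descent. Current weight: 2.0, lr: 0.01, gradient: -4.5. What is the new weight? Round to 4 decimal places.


w_new = w_old - lr * gradient
= 2.0 - 0.01 * -4.5
= 2.0 - (-0.045)
= 2.0450

2.0450


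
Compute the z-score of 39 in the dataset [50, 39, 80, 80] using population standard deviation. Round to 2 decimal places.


Mean = (50 + 39 + 80 + 80) / 4 = 62.25
Variance = sum((x_i - mean)^2) / n = 330.1875
Std = sqrt(330.1875) = 18.1711
Z = (x - mean) / std
= (39 - 62.25) / 18.1711
= -23.25 / 18.1711
= -1.28

-1.28


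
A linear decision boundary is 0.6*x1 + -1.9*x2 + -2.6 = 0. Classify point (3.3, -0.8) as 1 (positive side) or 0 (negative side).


Compute 0.6 * 3.3 + -1.9 * -0.8 + -2.6
= 1.98 + 1.52 + -2.6
= 0.9
Since 0.9 >= 0, the point is on the positive side.

1


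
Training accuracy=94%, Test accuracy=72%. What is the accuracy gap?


Gap = train_accuracy - test_accuracy
= 94 - 72
= 22%
This large gap strongly indicates overfitting.

22


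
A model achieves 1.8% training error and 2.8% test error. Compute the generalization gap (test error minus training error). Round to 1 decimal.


Generalization gap = test_error - train_error
= 2.8 - 1.8
= 1.0%
A small gap suggests good generalization.

1.0


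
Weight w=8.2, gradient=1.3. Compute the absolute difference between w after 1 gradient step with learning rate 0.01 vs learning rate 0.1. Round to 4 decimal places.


With lr=0.01: w_new = 8.2 - 0.01 * 1.3 = 8.187
With lr=0.1: w_new = 8.2 - 0.1 * 1.3 = 8.07
Absolute difference = |8.187 - 8.07|
= 0.1170

0.1170


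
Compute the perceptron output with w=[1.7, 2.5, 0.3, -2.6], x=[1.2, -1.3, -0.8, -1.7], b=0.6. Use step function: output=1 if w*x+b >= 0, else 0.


z = w . x + b
= 1.7*1.2 + 2.5*-1.3 + 0.3*-0.8 + -2.6*-1.7 + 0.6
= 2.04 + -3.25 + -0.24 + 4.42 + 0.6
= 2.97 + 0.6
= 3.57
Since z = 3.57 >= 0, output = 1

1


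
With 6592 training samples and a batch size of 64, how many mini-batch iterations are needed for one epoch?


Iterations per epoch = dataset_size / batch_size
= 6592 / 64
= 103

103


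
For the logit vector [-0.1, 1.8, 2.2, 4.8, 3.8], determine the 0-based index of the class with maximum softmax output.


Softmax is a monotonic transformation, so it preserves the argmax.
We need to find the index of the maximum logit.
Index 0: -0.1
Index 1: 1.8
Index 2: 2.2
Index 3: 4.8
Index 4: 3.8
Maximum logit = 4.8 at index 3

3


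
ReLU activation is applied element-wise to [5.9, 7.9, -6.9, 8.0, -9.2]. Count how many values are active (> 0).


ReLU(x) = max(0, x) for each element:
ReLU(5.9) = 5.9
ReLU(7.9) = 7.9
ReLU(-6.9) = 0
ReLU(8.0) = 8.0
ReLU(-9.2) = 0
Active neurons (>0): 3

3


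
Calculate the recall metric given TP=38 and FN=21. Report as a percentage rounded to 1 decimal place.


Recall = TP / (TP + FN) * 100
= 38 / (38 + 21)
= 38 / 59
= 0.6441
= 64.4%

64.4


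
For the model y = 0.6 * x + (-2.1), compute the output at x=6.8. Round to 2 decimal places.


y = 0.6 * 6.8 + (-2.1)
= 4.08 + (-2.1)
= 1.98

1.98


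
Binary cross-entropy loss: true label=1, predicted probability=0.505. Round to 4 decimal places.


For y=1: Loss = -log(p)
= -log(0.505)
= -(-0.6832)
= 0.6832

0.6832


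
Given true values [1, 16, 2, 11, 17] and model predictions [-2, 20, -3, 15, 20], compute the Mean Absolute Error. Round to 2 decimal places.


Absolute errors: [3, 4, 5, 4, 3]
Sum of absolute errors = 19
MAE = 19 / 5 = 3.80

3.80


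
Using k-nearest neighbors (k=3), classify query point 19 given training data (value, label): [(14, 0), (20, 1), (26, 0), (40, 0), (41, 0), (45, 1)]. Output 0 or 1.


Distances from query 19:
Point 20 (class 1): distance = 1
Point 14 (class 0): distance = 5
Point 26 (class 0): distance = 7
K=3 nearest neighbors: classes = [1, 0, 0]
Votes for class 1: 1 / 3
Majority vote => class 0

0


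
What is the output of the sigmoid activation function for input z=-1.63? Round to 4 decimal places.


sigmoid(z) = 1 / (1 + exp(-z))
exp(-(-1.63)) = exp(1.63) = 5.1039
1 + 5.1039 = 6.1039
1 / 6.1039 = 0.1638

0.1638


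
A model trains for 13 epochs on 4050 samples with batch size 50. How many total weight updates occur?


Iterations per epoch = 4050 / 50 = 81
Total updates = iterations_per_epoch * epochs
= 81 * 13
= 1053

1053


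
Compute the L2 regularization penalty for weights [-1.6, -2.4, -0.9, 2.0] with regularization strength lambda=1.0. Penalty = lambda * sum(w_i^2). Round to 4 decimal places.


Squaring each weight:
(-1.6)^2 = 2.56
(-2.4)^2 = 5.76
(-0.9)^2 = 0.81
2.0^2 = 4.0
Sum of squares = 13.13
Penalty = 1.0 * 13.13 = 13.1300

13.1300


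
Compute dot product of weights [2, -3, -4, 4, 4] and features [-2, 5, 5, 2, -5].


Element-wise products:
2 * -2 = -4
-3 * 5 = -15
-4 * 5 = -20
4 * 2 = 8
4 * -5 = -20
Sum = -4 + -15 + -20 + 8 + -20
= -51

-51


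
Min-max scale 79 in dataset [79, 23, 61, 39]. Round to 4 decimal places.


Min = 23, Max = 79
Range = 79 - 23 = 56
Scaled = (x - min) / (max - min)
= (79 - 23) / 56
= 56 / 56
= 1.0000

1.0000


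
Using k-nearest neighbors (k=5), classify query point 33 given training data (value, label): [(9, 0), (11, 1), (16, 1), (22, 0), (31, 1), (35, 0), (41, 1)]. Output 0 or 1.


Distances from query 33:
Point 35 (class 0): distance = 2
Point 31 (class 1): distance = 2
Point 41 (class 1): distance = 8
Point 22 (class 0): distance = 11
Point 16 (class 1): distance = 17
K=5 nearest neighbors: classes = [0, 1, 1, 0, 1]
Votes for class 1: 3 / 5
Majority vote => class 1

1


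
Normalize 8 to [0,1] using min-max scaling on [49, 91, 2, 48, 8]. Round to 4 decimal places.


Min = 2, Max = 91
Range = 91 - 2 = 89
Scaled = (x - min) / (max - min)
= (8 - 2) / 89
= 6 / 89
= 0.0674

0.0674


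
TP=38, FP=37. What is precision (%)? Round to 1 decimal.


Precision = TP / (TP + FP) * 100
= 38 / (38 + 37)
= 38 / 75
= 0.5067
= 50.7%

50.7


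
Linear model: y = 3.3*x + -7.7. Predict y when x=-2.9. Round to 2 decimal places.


y = 3.3 * -2.9 + (-7.7)
= -9.57 + (-7.7)
= -17.27

-17.27


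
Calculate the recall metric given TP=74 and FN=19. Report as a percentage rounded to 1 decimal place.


Recall = TP / (TP + FN) * 100
= 74 / (74 + 19)
= 74 / 93
= 0.7957
= 79.6%

79.6


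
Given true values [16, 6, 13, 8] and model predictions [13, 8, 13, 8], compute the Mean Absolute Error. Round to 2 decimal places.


Absolute errors: [3, 2, 0, 0]
Sum of absolute errors = 5
MAE = 5 / 4 = 1.25

1.25


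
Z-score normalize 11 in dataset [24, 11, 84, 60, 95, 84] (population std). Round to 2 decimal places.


Mean = (24 + 11 + 84 + 60 + 95 + 84) / 6 = 59.6667
Variance = sum((x_i - mean)^2) / n = 1012.2222
Std = sqrt(1012.2222) = 31.8154
Z = (x - mean) / std
= (11 - 59.6667) / 31.8154
= -48.6667 / 31.8154
= -1.53

-1.53


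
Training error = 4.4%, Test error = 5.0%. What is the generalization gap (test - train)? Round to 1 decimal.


Generalization gap = test_error - train_error
= 5.0 - 4.4
= 0.6%
A small gap suggests good generalization.

0.6


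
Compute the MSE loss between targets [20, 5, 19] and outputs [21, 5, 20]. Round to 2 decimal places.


Differences: [-1, 0, -1]
Squared errors: [1, 0, 1]
Sum of squared errors = 2
MSE = 2 / 3 = 0.67

0.67


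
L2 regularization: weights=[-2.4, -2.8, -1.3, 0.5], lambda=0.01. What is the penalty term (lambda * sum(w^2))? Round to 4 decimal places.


Squaring each weight:
(-2.4)^2 = 5.76
(-2.8)^2 = 7.84
(-1.3)^2 = 1.69
0.5^2 = 0.25
Sum of squares = 15.54
Penalty = 0.01 * 15.54 = 0.1554

0.1554


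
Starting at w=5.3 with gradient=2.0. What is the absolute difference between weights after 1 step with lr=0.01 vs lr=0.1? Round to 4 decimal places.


With lr=0.01: w_new = 5.3 - 0.01 * 2.0 = 5.28
With lr=0.1: w_new = 5.3 - 0.1 * 2.0 = 5.1
Absolute difference = |5.28 - 5.1|
= 0.1800

0.1800


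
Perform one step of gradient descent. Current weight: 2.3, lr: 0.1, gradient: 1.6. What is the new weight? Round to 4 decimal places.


w_new = w_old - lr * gradient
= 2.3 - 0.1 * 1.6
= 2.3 - (0.16)
= 2.1400

2.1400


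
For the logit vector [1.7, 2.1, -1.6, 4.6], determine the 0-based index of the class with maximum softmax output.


Softmax is a monotonic transformation, so it preserves the argmax.
We need to find the index of the maximum logit.
Index 0: 1.7
Index 1: 2.1
Index 2: -1.6
Index 3: 4.6
Maximum logit = 4.6 at index 3

3


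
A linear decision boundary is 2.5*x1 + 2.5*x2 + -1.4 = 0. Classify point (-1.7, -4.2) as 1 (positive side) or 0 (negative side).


Compute 2.5 * -1.7 + 2.5 * -4.2 + -1.4
= -4.25 + -10.5 + -1.4
= -16.15
Since -16.15 < 0, the point is on the negative side.

0


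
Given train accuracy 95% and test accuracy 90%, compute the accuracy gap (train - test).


Gap = train_accuracy - test_accuracy
= 95 - 90
= 5%
This moderate gap may indicate mild overfitting.

5


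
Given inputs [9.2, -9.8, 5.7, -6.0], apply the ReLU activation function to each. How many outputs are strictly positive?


ReLU(x) = max(0, x) for each element:
ReLU(9.2) = 9.2
ReLU(-9.8) = 0
ReLU(5.7) = 5.7
ReLU(-6.0) = 0
Active neurons (>0): 2

2


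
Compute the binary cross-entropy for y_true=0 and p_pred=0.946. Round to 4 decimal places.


For y=0: Loss = -log(1-p)
= -log(1 - 0.946)
= -log(0.054)
= -(-2.9188)
= 2.9188

2.9188


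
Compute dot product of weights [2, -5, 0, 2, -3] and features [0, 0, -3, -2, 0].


Element-wise products:
2 * 0 = 0
-5 * 0 = 0
0 * -3 = 0
2 * -2 = -4
-3 * 0 = 0
Sum = 0 + 0 + 0 + -4 + 0
= -4

-4


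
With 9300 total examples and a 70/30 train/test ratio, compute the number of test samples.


Train samples = 9300 * 70% = 6510
Test samples = 9300 - 6510
= 2790

2790


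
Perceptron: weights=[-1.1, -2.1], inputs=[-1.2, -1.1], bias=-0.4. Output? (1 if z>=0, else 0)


z = w . x + b
= -1.1*-1.2 + -2.1*-1.1 + -0.4
= 1.32 + 2.31 + -0.4
= 3.63 + -0.4
= 3.23
Since z = 3.23 >= 0, output = 1

1


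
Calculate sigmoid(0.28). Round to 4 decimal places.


sigmoid(z) = 1 / (1 + exp(-z))
exp(-(0.28)) = exp(-0.28) = 0.7558
1 + 0.7558 = 1.7558
1 / 1.7558 = 0.5695

0.5695


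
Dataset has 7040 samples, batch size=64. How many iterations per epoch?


Iterations per epoch = dataset_size / batch_size
= 7040 / 64
= 110

110


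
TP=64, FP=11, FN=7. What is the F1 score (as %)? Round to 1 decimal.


Precision = TP / (TP + FP) = 64 / 75 = 0.8533
Recall = TP / (TP + FN) = 64 / 71 = 0.9014
F1 = 2 * P * R / (P + R)
= 2 * 0.8533 * 0.9014 / (0.8533 + 0.9014)
= 1.5384 / 1.7547
= 0.8767
As percentage: 87.7%

87.7


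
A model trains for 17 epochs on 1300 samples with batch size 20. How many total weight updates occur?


Iterations per epoch = 1300 / 20 = 65
Total updates = iterations_per_epoch * epochs
= 65 * 17
= 1105

1105


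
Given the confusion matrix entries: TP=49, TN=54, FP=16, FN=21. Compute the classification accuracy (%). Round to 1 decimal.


Accuracy = (TP + TN) / (TP + TN + FP + FN) * 100
= (49 + 54) / (49 + 54 + 16 + 21)
= 103 / 140
= 0.7357
= 73.6%

73.6


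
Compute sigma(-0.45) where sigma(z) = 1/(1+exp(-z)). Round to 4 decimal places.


sigmoid(z) = 1 / (1 + exp(-z))
exp(-(-0.45)) = exp(0.45) = 1.5683
1 + 1.5683 = 2.5683
1 / 2.5683 = 0.3894

0.3894


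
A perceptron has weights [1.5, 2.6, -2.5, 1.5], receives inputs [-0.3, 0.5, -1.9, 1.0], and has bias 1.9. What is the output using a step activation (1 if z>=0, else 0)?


z = w . x + b
= 1.5*-0.3 + 2.6*0.5 + -2.5*-1.9 + 1.5*1.0 + 1.9
= -0.45 + 1.3 + 4.75 + 1.5 + 1.9
= 7.1 + 1.9
= 9.0
Since z = 9.0 >= 0, output = 1

1


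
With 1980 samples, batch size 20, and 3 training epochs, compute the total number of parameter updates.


Iterations per epoch = 1980 / 20 = 99
Total updates = iterations_per_epoch * epochs
= 99 * 3
= 297

297


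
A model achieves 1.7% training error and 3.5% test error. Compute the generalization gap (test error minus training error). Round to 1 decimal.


Generalization gap = test_error - train_error
= 3.5 - 1.7
= 1.8%
A small gap suggests good generalization.

1.8


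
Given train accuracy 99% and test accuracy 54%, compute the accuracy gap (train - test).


Gap = train_accuracy - test_accuracy
= 99 - 54
= 45%
This large gap strongly indicates overfitting.

45


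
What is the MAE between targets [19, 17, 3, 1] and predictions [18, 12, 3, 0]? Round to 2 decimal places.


Absolute errors: [1, 5, 0, 1]
Sum of absolute errors = 7
MAE = 7 / 4 = 1.75

1.75


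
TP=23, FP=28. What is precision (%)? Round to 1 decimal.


Precision = TP / (TP + FP) * 100
= 23 / (23 + 28)
= 23 / 51
= 0.451
= 45.1%

45.1


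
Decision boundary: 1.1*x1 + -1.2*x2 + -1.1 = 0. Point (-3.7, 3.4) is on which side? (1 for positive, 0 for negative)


Compute 1.1 * -3.7 + -1.2 * 3.4 + -1.1
= -4.07 + -4.08 + -1.1
= -9.25
Since -9.25 < 0, the point is on the negative side.

0


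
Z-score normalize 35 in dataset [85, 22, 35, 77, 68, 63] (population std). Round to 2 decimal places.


Mean = (85 + 22 + 35 + 77 + 68 + 63) / 6 = 58.3333
Variance = sum((x_i - mean)^2) / n = 506.5556
Std = sqrt(506.5556) = 22.5068
Z = (x - mean) / std
= (35 - 58.3333) / 22.5068
= -23.3333 / 22.5068
= -1.04

-1.04


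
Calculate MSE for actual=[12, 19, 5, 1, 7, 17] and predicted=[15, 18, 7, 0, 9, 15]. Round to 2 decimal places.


Differences: [-3, 1, -2, 1, -2, 2]
Squared errors: [9, 1, 4, 1, 4, 4]
Sum of squared errors = 23
MSE = 23 / 6 = 3.83

3.83


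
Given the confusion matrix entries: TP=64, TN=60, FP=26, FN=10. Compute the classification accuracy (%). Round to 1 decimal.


Accuracy = (TP + TN) / (TP + TN + FP + FN) * 100
= (64 + 60) / (64 + 60 + 26 + 10)
= 124 / 160
= 0.775
= 77.5%

77.5


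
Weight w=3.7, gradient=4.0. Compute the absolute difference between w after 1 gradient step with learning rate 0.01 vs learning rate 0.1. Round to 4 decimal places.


With lr=0.01: w_new = 3.7 - 0.01 * 4.0 = 3.66
With lr=0.1: w_new = 3.7 - 0.1 * 4.0 = 3.3
Absolute difference = |3.66 - 3.3|
= 0.3600

0.3600


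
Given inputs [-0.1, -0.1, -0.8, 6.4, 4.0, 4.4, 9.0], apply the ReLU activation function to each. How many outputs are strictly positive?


ReLU(x) = max(0, x) for each element:
ReLU(-0.1) = 0
ReLU(-0.1) = 0
ReLU(-0.8) = 0
ReLU(6.4) = 6.4
ReLU(4.0) = 4.0
ReLU(4.4) = 4.4
ReLU(9.0) = 9.0
Active neurons (>0): 4

4


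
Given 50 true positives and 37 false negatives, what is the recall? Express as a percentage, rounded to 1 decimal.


Recall = TP / (TP + FN) * 100
= 50 / (50 + 37)
= 50 / 87
= 0.5747
= 57.5%

57.5


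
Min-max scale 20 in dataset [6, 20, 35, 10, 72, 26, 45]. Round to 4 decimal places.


Min = 6, Max = 72
Range = 72 - 6 = 66
Scaled = (x - min) / (max - min)
= (20 - 6) / 66
= 14 / 66
= 0.2121

0.2121


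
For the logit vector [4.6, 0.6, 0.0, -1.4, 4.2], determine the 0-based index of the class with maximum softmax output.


Softmax is a monotonic transformation, so it preserves the argmax.
We need to find the index of the maximum logit.
Index 0: 4.6
Index 1: 0.6
Index 2: 0.0
Index 3: -1.4
Index 4: 4.2
Maximum logit = 4.6 at index 0

0


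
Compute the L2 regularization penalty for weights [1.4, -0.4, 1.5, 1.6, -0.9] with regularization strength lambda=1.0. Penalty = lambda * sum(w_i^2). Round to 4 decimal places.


Squaring each weight:
1.4^2 = 1.96
(-0.4)^2 = 0.16
1.5^2 = 2.25
1.6^2 = 2.56
(-0.9)^2 = 0.81
Sum of squares = 7.74
Penalty = 1.0 * 7.74 = 7.7400

7.7400


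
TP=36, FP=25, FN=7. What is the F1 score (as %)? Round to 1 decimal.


Precision = TP / (TP + FP) = 36 / 61 = 0.5902
Recall = TP / (TP + FN) = 36 / 43 = 0.8372
F1 = 2 * P * R / (P + R)
= 2 * 0.5902 * 0.8372 / (0.5902 + 0.8372)
= 0.9882 / 1.4274
= 0.6923
As percentage: 69.2%

69.2


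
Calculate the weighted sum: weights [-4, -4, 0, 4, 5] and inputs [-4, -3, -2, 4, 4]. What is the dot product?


Element-wise products:
-4 * -4 = 16
-4 * -3 = 12
0 * -2 = 0
4 * 4 = 16
5 * 4 = 20
Sum = 16 + 12 + 0 + 16 + 20
= 64

64


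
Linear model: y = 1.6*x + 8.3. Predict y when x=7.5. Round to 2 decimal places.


y = 1.6 * 7.5 + (8.3)
= 12.0 + (8.3)
= 20.30

20.30


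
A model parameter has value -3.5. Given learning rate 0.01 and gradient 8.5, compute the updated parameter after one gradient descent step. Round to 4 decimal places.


w_new = w_old - lr * gradient
= -3.5 - 0.01 * 8.5
= -3.5 - (0.085)
= -3.5850

-3.5850


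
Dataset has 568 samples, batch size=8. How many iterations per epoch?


Iterations per epoch = dataset_size / batch_size
= 568 / 8
= 71

71


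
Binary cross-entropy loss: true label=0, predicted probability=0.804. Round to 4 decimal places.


For y=0: Loss = -log(1-p)
= -log(1 - 0.804)
= -log(0.196)
= -(-1.6296)
= 1.6296

1.6296


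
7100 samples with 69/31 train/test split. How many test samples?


Train samples = 7100 * 69% = 4899
Test samples = 7100 - 4899
= 2201

2201


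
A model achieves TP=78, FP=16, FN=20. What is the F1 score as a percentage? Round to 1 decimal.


Precision = TP / (TP + FP) = 78 / 94 = 0.8298
Recall = TP / (TP + FN) = 78 / 98 = 0.7959
F1 = 2 * P * R / (P + R)
= 2 * 0.8298 * 0.7959 / (0.8298 + 0.7959)
= 1.3209 / 1.6257
= 0.8125
As percentage: 81.3%

81.3


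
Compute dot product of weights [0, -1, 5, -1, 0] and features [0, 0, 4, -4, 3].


Element-wise products:
0 * 0 = 0
-1 * 0 = 0
5 * 4 = 20
-1 * -4 = 4
0 * 3 = 0
Sum = 0 + 0 + 20 + 4 + 0
= 24

24


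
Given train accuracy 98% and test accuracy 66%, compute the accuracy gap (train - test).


Gap = train_accuracy - test_accuracy
= 98 - 66
= 32%
This large gap strongly indicates overfitting.

32


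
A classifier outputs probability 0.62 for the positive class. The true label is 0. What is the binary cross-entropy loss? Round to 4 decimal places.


For y=0: Loss = -log(1-p)
= -log(1 - 0.62)
= -log(0.38)
= -(-0.9676)
= 0.9676

0.9676


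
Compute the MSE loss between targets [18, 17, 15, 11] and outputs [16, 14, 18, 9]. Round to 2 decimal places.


Differences: [2, 3, -3, 2]
Squared errors: [4, 9, 9, 4]
Sum of squared errors = 26
MSE = 26 / 4 = 6.50

6.50


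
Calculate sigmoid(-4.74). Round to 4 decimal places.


sigmoid(z) = 1 / (1 + exp(-z))
exp(-(-4.74)) = exp(4.74) = 114.4342
1 + 114.4342 = 115.4342
1 / 115.4342 = 0.0087

0.0087


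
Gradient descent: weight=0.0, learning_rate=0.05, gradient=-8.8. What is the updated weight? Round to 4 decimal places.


w_new = w_old - lr * gradient
= 0.0 - 0.05 * -8.8
= 0.0 - (-0.44)
= 0.4400

0.4400


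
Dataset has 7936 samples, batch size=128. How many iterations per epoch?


Iterations per epoch = dataset_size / batch_size
= 7936 / 128
= 62

62


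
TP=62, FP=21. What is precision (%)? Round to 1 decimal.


Precision = TP / (TP + FP) * 100
= 62 / (62 + 21)
= 62 / 83
= 0.747
= 74.7%

74.7


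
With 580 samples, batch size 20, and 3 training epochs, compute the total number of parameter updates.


Iterations per epoch = 580 / 20 = 29
Total updates = iterations_per_epoch * epochs
= 29 * 3
= 87

87


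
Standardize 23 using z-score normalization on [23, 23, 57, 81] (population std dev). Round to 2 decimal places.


Mean = (23 + 23 + 57 + 81) / 4 = 46.0
Variance = sum((x_i - mean)^2) / n = 601.0
Std = sqrt(601.0) = 24.5153
Z = (x - mean) / std
= (23 - 46.0) / 24.5153
= -23.0 / 24.5153
= -0.94

-0.94


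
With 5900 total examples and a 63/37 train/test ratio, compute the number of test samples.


Train samples = 5900 * 63% = 3717
Test samples = 5900 - 3717
= 2183

2183


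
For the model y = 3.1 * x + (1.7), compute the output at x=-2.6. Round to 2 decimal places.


y = 3.1 * -2.6 + (1.7)
= -8.06 + (1.7)
= -6.36

-6.36


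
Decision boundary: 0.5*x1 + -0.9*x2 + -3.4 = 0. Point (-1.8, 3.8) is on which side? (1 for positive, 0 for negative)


Compute 0.5 * -1.8 + -0.9 * 3.8 + -3.4
= -0.9 + -3.42 + -3.4
= -7.72
Since -7.72 < 0, the point is on the negative side.

0


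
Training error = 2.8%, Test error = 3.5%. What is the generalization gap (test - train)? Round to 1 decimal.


Generalization gap = test_error - train_error
= 3.5 - 2.8
= 0.7%
A small gap suggests good generalization.

0.7


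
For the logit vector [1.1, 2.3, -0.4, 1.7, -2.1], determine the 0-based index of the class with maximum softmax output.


Softmax is a monotonic transformation, so it preserves the argmax.
We need to find the index of the maximum logit.
Index 0: 1.1
Index 1: 2.3
Index 2: -0.4
Index 3: 1.7
Index 4: -2.1
Maximum logit = 2.3 at index 1

1


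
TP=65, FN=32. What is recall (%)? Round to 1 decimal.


Recall = TP / (TP + FN) * 100
= 65 / (65 + 32)
= 65 / 97
= 0.6701
= 67.0%

67.0


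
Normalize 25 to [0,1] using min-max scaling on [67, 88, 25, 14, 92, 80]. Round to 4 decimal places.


Min = 14, Max = 92
Range = 92 - 14 = 78
Scaled = (x - min) / (max - min)
= (25 - 14) / 78
= 11 / 78
= 0.1410

0.1410


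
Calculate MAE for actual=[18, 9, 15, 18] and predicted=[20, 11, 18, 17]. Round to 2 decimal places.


Absolute errors: [2, 2, 3, 1]
Sum of absolute errors = 8
MAE = 8 / 4 = 2.00

2.00


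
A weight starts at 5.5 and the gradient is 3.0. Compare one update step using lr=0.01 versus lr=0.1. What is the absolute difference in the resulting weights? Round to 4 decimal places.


With lr=0.01: w_new = 5.5 - 0.01 * 3.0 = 5.47
With lr=0.1: w_new = 5.5 - 0.1 * 3.0 = 5.2
Absolute difference = |5.47 - 5.2|
= 0.2700

0.2700


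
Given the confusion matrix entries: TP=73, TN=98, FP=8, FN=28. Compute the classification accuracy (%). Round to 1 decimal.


Accuracy = (TP + TN) / (TP + TN + FP + FN) * 100
= (73 + 98) / (73 + 98 + 8 + 28)
= 171 / 207
= 0.8261
= 82.6%

82.6


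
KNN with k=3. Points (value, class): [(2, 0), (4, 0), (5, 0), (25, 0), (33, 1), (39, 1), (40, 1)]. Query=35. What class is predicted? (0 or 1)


Distances from query 35:
Point 33 (class 1): distance = 2
Point 39 (class 1): distance = 4
Point 40 (class 1): distance = 5
K=3 nearest neighbors: classes = [1, 1, 1]
Votes for class 1: 3 / 3
Majority vote => class 1

1


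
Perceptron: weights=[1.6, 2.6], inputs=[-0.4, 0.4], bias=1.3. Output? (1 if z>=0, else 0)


z = w . x + b
= 1.6*-0.4 + 2.6*0.4 + 1.3
= -0.64 + 1.04 + 1.3
= 0.4 + 1.3
= 1.7
Since z = 1.7 >= 0, output = 1

1


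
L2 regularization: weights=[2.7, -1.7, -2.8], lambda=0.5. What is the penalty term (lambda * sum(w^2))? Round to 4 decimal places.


Squaring each weight:
2.7^2 = 7.29
(-1.7)^2 = 2.89
(-2.8)^2 = 7.84
Sum of squares = 18.02
Penalty = 0.5 * 18.02 = 9.0100

9.0100


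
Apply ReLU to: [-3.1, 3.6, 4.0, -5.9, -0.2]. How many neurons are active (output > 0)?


ReLU(x) = max(0, x) for each element:
ReLU(-3.1) = 0
ReLU(3.6) = 3.6
ReLU(4.0) = 4.0
ReLU(-5.9) = 0
ReLU(-0.2) = 0
Active neurons (>0): 2

2


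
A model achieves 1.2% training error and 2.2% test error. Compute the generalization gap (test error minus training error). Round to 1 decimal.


Generalization gap = test_error - train_error
= 2.2 - 1.2
= 1.0%
A small gap suggests good generalization.

1.0


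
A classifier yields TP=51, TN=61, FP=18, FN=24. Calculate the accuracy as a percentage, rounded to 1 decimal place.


Accuracy = (TP + TN) / (TP + TN + FP + FN) * 100
= (51 + 61) / (51 + 61 + 18 + 24)
= 112 / 154
= 0.7273
= 72.7%

72.7


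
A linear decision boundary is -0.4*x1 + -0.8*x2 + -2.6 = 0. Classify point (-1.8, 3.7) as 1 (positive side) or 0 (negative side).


Compute -0.4 * -1.8 + -0.8 * 3.7 + -2.6
= 0.72 + -2.96 + -2.6
= -4.84
Since -4.84 < 0, the point is on the negative side.

0


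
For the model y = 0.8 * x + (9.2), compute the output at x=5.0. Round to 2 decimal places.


y = 0.8 * 5.0 + (9.2)
= 4.0 + (9.2)
= 13.20

13.20


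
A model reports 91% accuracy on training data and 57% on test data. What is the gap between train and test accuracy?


Gap = train_accuracy - test_accuracy
= 91 - 57
= 34%
This large gap strongly indicates overfitting.

34


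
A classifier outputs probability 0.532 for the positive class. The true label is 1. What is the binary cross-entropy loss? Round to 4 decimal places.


For y=1: Loss = -log(p)
= -log(0.532)
= -(-0.6311)
= 0.6311

0.6311


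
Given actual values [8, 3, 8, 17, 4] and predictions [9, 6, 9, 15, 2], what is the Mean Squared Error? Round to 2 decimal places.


Differences: [-1, -3, -1, 2, 2]
Squared errors: [1, 9, 1, 4, 4]
Sum of squared errors = 19
MSE = 19 / 5 = 3.80

3.80


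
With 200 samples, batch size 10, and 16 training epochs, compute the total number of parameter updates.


Iterations per epoch = 200 / 10 = 20
Total updates = iterations_per_epoch * epochs
= 20 * 16
= 320

320


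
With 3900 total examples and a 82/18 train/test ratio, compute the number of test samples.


Train samples = 3900 * 82% = 3198
Test samples = 3900 - 3198
= 702

702


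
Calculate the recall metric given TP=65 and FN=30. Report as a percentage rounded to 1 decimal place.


Recall = TP / (TP + FN) * 100
= 65 / (65 + 30)
= 65 / 95
= 0.6842
= 68.4%

68.4


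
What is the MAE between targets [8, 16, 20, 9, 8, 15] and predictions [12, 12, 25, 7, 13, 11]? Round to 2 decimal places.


Absolute errors: [4, 4, 5, 2, 5, 4]
Sum of absolute errors = 24
MAE = 24 / 6 = 4.00

4.00


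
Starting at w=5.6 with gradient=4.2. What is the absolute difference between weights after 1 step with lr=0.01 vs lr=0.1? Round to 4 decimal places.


With lr=0.01: w_new = 5.6 - 0.01 * 4.2 = 5.558
With lr=0.1: w_new = 5.6 - 0.1 * 4.2 = 5.18
Absolute difference = |5.558 - 5.18|
= 0.3780

0.3780


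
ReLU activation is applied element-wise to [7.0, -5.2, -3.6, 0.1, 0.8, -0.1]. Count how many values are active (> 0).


ReLU(x) = max(0, x) for each element:
ReLU(7.0) = 7.0
ReLU(-5.2) = 0
ReLU(-3.6) = 0
ReLU(0.1) = 0.1
ReLU(0.8) = 0.8
ReLU(-0.1) = 0
Active neurons (>0): 3

3


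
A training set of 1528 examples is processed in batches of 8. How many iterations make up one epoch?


Iterations per epoch = dataset_size / batch_size
= 1528 / 8
= 191

191


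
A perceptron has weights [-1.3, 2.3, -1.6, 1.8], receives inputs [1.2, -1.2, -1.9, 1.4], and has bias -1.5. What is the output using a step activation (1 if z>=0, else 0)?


z = w . x + b
= -1.3*1.2 + 2.3*-1.2 + -1.6*-1.9 + 1.8*1.4 + -1.5
= -1.56 + -2.76 + 3.04 + 2.52 + -1.5
= 1.24 + -1.5
= -0.26
Since z = -0.26 < 0, output = 0

0


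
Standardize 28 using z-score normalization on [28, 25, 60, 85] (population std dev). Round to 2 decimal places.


Mean = (28 + 25 + 60 + 85) / 4 = 49.5
Variance = sum((x_i - mean)^2) / n = 608.25
Std = sqrt(608.25) = 24.6627
Z = (x - mean) / std
= (28 - 49.5) / 24.6627
= -21.5 / 24.6627
= -0.87

-0.87


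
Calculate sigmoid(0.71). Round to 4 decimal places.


sigmoid(z) = 1 / (1 + exp(-z))
exp(-(0.71)) = exp(-0.71) = 0.4916
1 + 0.4916 = 1.4916
1 / 1.4916 = 0.6704

0.6704


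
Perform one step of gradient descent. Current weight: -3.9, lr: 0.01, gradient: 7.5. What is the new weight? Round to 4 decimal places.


w_new = w_old - lr * gradient
= -3.9 - 0.01 * 7.5
= -3.9 - (0.075)
= -3.9750

-3.9750


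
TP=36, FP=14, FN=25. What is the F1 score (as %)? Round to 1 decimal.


Precision = TP / (TP + FP) = 36 / 50 = 0.72
Recall = TP / (TP + FN) = 36 / 61 = 0.5902
F1 = 2 * P * R / (P + R)
= 2 * 0.72 * 0.5902 / (0.72 + 0.5902)
= 0.8498 / 1.3102
= 0.6486
As percentage: 64.9%

64.9


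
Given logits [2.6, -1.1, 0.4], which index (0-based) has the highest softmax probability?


Softmax is a monotonic transformation, so it preserves the argmax.
We need to find the index of the maximum logit.
Index 0: 2.6
Index 1: -1.1
Index 2: 0.4
Maximum logit = 2.6 at index 0

0


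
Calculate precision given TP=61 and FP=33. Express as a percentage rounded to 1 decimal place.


Precision = TP / (TP + FP) * 100
= 61 / (61 + 33)
= 61 / 94
= 0.6489
= 64.9%

64.9


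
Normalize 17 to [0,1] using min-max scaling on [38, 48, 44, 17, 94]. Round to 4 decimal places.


Min = 17, Max = 94
Range = 94 - 17 = 77
Scaled = (x - min) / (max - min)
= (17 - 17) / 77
= 0 / 77
= 0.0000

0.0000


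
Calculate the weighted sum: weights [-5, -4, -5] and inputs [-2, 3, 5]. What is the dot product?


Element-wise products:
-5 * -2 = 10
-4 * 3 = -12
-5 * 5 = -25
Sum = 10 + -12 + -25
= -27

-27


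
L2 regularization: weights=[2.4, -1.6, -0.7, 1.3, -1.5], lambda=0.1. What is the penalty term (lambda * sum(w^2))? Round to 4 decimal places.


Squaring each weight:
2.4^2 = 5.76
(-1.6)^2 = 2.56
(-0.7)^2 = 0.49
1.3^2 = 1.69
(-1.5)^2 = 2.25
Sum of squares = 12.75
Penalty = 0.1 * 12.75 = 1.2750

1.2750


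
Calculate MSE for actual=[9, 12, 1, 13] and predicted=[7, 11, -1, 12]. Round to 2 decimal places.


Differences: [2, 1, 2, 1]
Squared errors: [4, 1, 4, 1]
Sum of squared errors = 10
MSE = 10 / 4 = 2.50

2.50


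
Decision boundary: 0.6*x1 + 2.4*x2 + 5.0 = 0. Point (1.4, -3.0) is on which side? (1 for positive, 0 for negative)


Compute 0.6 * 1.4 + 2.4 * -3.0 + 5.0
= 0.84 + -7.2 + 5.0
= -1.36
Since -1.36 < 0, the point is on the negative side.

0


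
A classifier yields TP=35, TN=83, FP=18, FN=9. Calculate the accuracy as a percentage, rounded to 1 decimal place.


Accuracy = (TP + TN) / (TP + TN + FP + FN) * 100
= (35 + 83) / (35 + 83 + 18 + 9)
= 118 / 145
= 0.8138
= 81.4%

81.4


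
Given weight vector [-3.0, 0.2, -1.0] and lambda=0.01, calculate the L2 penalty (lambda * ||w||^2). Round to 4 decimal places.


Squaring each weight:
(-3.0)^2 = 9.0
0.2^2 = 0.04
(-1.0)^2 = 1.0
Sum of squares = 10.04
Penalty = 0.01 * 10.04 = 0.1004

0.1004


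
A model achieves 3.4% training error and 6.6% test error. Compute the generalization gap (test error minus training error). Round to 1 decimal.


Generalization gap = test_error - train_error
= 6.6 - 3.4
= 3.2%
A moderate gap.

3.2


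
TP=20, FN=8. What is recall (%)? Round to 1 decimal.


Recall = TP / (TP + FN) * 100
= 20 / (20 + 8)
= 20 / 28
= 0.7143
= 71.4%

71.4


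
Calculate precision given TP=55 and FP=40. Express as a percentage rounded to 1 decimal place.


Precision = TP / (TP + FP) * 100
= 55 / (55 + 40)
= 55 / 95
= 0.5789
= 57.9%

57.9


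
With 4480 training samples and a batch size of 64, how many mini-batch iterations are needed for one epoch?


Iterations per epoch = dataset_size / batch_size
= 4480 / 64
= 70

70


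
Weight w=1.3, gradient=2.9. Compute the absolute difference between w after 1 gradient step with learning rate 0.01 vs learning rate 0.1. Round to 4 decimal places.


With lr=0.01: w_new = 1.3 - 0.01 * 2.9 = 1.271
With lr=0.1: w_new = 1.3 - 0.1 * 2.9 = 1.01
Absolute difference = |1.271 - 1.01|
= 0.2610

0.2610


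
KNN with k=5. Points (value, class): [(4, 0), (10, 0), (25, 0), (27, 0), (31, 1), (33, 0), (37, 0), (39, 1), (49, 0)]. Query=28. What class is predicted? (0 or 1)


Distances from query 28:
Point 27 (class 0): distance = 1
Point 25 (class 0): distance = 3
Point 31 (class 1): distance = 3
Point 33 (class 0): distance = 5
Point 37 (class 0): distance = 9
K=5 nearest neighbors: classes = [0, 0, 1, 0, 0]
Votes for class 1: 1 / 5
Majority vote => class 0

0


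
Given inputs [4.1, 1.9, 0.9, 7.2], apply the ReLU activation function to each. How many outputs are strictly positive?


ReLU(x) = max(0, x) for each element:
ReLU(4.1) = 4.1
ReLU(1.9) = 1.9
ReLU(0.9) = 0.9
ReLU(7.2) = 7.2
Active neurons (>0): 4

4


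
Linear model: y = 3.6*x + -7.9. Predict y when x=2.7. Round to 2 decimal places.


y = 3.6 * 2.7 + (-7.9)
= 9.72 + (-7.9)
= 1.82

1.82


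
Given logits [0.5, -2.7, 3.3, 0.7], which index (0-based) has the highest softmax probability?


Softmax is a monotonic transformation, so it preserves the argmax.
We need to find the index of the maximum logit.
Index 0: 0.5
Index 1: -2.7
Index 2: 3.3
Index 3: 0.7
Maximum logit = 3.3 at index 2

2


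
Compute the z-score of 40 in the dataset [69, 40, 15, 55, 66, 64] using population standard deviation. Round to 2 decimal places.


Mean = (69 + 40 + 15 + 55 + 66 + 64) / 6 = 51.5
Variance = sum((x_i - mean)^2) / n = 358.25
Std = sqrt(358.25) = 18.9275
Z = (x - mean) / std
= (40 - 51.5) / 18.9275
= -11.5 / 18.9275
= -0.61

-0.61


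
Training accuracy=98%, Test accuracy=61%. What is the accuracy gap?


Gap = train_accuracy - test_accuracy
= 98 - 61
= 37%
This large gap strongly indicates overfitting.

37


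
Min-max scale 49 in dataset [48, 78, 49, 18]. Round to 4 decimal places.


Min = 18, Max = 78
Range = 78 - 18 = 60
Scaled = (x - min) / (max - min)
= (49 - 18) / 60
= 31 / 60
= 0.5167

0.5167


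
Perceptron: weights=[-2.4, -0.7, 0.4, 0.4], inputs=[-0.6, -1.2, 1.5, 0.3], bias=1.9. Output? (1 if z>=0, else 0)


z = w . x + b
= -2.4*-0.6 + -0.7*-1.2 + 0.4*1.5 + 0.4*0.3 + 1.9
= 1.44 + 0.84 + 0.6 + 0.12 + 1.9
= 3.0 + 1.9
= 4.9
Since z = 4.9 >= 0, output = 1

1


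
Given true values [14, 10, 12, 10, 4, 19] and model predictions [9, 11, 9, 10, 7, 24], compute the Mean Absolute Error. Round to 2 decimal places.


Absolute errors: [5, 1, 3, 0, 3, 5]
Sum of absolute errors = 17
MAE = 17 / 6 = 2.83

2.83


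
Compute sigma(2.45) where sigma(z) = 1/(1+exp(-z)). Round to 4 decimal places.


sigmoid(z) = 1 / (1 + exp(-z))
exp(-(2.45)) = exp(-2.45) = 0.0863
1 + 0.0863 = 1.0863
1 / 1.0863 = 0.9206

0.9206


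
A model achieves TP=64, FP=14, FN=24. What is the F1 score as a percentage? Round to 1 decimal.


Precision = TP / (TP + FP) = 64 / 78 = 0.8205
Recall = TP / (TP + FN) = 64 / 88 = 0.7273
F1 = 2 * P * R / (P + R)
= 2 * 0.8205 * 0.7273 / (0.8205 + 0.7273)
= 1.1935 / 1.5478
= 0.7711
As percentage: 77.1%

77.1


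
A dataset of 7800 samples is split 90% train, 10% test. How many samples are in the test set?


Train samples = 7800 * 90% = 7020
Test samples = 7800 - 7020
= 780

780


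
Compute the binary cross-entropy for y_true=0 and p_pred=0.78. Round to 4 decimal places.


For y=0: Loss = -log(1-p)
= -log(1 - 0.78)
= -log(0.22)
= -(-1.5141)
= 1.5141

1.5141


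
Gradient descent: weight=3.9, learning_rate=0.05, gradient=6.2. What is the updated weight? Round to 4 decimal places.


w_new = w_old - lr * gradient
= 3.9 - 0.05 * 6.2
= 3.9 - (0.31)
= 3.5900

3.5900


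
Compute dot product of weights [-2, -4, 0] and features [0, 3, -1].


Element-wise products:
-2 * 0 = 0
-4 * 3 = -12
0 * -1 = 0
Sum = 0 + -12 + 0
= -12

-12


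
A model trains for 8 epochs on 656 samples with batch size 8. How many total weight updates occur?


Iterations per epoch = 656 / 8 = 82
Total updates = iterations_per_epoch * epochs
= 82 * 8
= 656

656


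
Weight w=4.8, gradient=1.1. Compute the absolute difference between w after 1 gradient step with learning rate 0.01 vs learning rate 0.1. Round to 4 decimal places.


With lr=0.01: w_new = 4.8 - 0.01 * 1.1 = 4.789
With lr=0.1: w_new = 4.8 - 0.1 * 1.1 = 4.69
Absolute difference = |4.789 - 4.69|
= 0.0990

0.0990


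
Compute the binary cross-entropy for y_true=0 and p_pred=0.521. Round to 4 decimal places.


For y=0: Loss = -log(1-p)
= -log(1 - 0.521)
= -log(0.479)
= -(-0.7361)
= 0.7361

0.7361


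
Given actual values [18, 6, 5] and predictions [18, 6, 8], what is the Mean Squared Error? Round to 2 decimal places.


Differences: [0, 0, -3]
Squared errors: [0, 0, 9]
Sum of squared errors = 9
MSE = 9 / 3 = 3.00

3.00


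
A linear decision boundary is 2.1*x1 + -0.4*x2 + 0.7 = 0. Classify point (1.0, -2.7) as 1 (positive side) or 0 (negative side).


Compute 2.1 * 1.0 + -0.4 * -2.7 + 0.7
= 2.1 + 1.08 + 0.7
= 3.88
Since 3.88 >= 0, the point is on the positive side.

1


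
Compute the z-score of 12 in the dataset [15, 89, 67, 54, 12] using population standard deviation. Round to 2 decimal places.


Mean = (15 + 89 + 67 + 54 + 12) / 5 = 47.4
Variance = sum((x_i - mean)^2) / n = 892.24
Std = sqrt(892.24) = 29.8704
Z = (x - mean) / std
= (12 - 47.4) / 29.8704
= -35.4 / 29.8704
= -1.19

-1.19


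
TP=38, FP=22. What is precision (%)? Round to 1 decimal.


Precision = TP / (TP + FP) * 100
= 38 / (38 + 22)
= 38 / 60
= 0.6333
= 63.3%

63.3


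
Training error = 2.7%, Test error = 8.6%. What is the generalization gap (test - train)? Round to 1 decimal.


Generalization gap = test_error - train_error
= 8.6 - 2.7
= 5.9%
A moderate gap.

5.9


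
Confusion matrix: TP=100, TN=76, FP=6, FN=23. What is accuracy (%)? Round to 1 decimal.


Accuracy = (TP + TN) / (TP + TN + FP + FN) * 100
= (100 + 76) / (100 + 76 + 6 + 23)
= 176 / 205
= 0.8585
= 85.9%

85.9


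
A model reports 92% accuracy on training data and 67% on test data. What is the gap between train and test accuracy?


Gap = train_accuracy - test_accuracy
= 92 - 67
= 25%
This large gap strongly indicates overfitting.

25


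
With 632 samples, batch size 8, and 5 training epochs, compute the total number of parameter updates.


Iterations per epoch = 632 / 8 = 79
Total updates = iterations_per_epoch * epochs
= 79 * 5
= 395

395


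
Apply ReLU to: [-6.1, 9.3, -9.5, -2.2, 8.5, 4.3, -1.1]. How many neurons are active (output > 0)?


ReLU(x) = max(0, x) for each element:
ReLU(-6.1) = 0
ReLU(9.3) = 9.3
ReLU(-9.5) = 0
ReLU(-2.2) = 0
ReLU(8.5) = 8.5
ReLU(4.3) = 4.3
ReLU(-1.1) = 0
Active neurons (>0): 3

3


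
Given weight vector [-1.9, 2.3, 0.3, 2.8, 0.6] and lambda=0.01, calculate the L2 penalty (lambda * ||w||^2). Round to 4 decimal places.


Squaring each weight:
(-1.9)^2 = 3.61
2.3^2 = 5.29
0.3^2 = 0.09
2.8^2 = 7.84
0.6^2 = 0.36
Sum of squares = 17.19
Penalty = 0.01 * 17.19 = 0.1719

0.1719


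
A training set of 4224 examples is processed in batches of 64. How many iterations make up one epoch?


Iterations per epoch = dataset_size / batch_size
= 4224 / 64
= 66

66


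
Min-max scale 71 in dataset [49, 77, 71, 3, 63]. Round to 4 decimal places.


Min = 3, Max = 77
Range = 77 - 3 = 74
Scaled = (x - min) / (max - min)
= (71 - 3) / 74
= 68 / 74
= 0.9189

0.9189


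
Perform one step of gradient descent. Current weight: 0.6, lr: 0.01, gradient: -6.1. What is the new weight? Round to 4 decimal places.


w_new = w_old - lr * gradient
= 0.6 - 0.01 * -6.1
= 0.6 - (-0.061)
= 0.6610

0.6610


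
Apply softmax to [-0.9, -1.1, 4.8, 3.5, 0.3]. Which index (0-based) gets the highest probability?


Softmax is a monotonic transformation, so it preserves the argmax.
We need to find the index of the maximum logit.
Index 0: -0.9
Index 1: -1.1
Index 2: 4.8
Index 3: 3.5
Index 4: 0.3
Maximum logit = 4.8 at index 2

2
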